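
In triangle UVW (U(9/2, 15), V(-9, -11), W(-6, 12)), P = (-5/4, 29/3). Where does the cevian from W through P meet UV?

Barycentric coordinates of P with respect to UVW: (1/2, 1/6, 1/3).
On side UV the W-coordinate is zero; dropping P's W-weight 1/3 and renormalizing the remaining 1/2 : 1/6 gives weights 3/4, 1/4 on U, V.
Q = (3/4)·(9/2, 15) + (1/4)·(-9, -11) = (9/8, 17/2).

(9/8, 17/2)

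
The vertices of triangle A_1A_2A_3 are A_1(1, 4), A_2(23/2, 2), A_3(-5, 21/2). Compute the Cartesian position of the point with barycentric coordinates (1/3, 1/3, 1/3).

(5/2, 11/2)

P = (1/3)·A_1 + (1/3)·A_2 + (1/3)·A_3.
x-coordinate: (1/3)·1 + (1/3)·(23/2) + (1/3)·(-5) = 5/2.
y-coordinate: (1/3)·4 + (1/3)·2 + (1/3)·(21/2) = 11/2.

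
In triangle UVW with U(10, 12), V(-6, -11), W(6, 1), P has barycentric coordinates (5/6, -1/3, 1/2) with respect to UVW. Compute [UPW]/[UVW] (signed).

-1/3

The signed ratio [UPW]/[UVW] equals the barycentric coordinate of P at vertex V, which is -1/3.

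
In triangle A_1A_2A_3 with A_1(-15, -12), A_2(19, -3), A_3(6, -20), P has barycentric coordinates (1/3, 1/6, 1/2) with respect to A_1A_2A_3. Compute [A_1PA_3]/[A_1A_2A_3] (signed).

The signed ratio [A_1PA_3]/[A_1A_2A_3] equals the barycentric coordinate of P at vertex A_2, which is 1/6.

1/6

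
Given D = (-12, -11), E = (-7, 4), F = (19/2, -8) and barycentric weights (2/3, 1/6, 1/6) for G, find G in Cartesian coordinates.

(-91/12, -8)

G = (2/3)·D + (1/6)·E + (1/6)·F.
x-coordinate: (2/3)·(-12) + (1/6)·(-7) + (1/6)·(19/2) = -91/12.
y-coordinate: (2/3)·(-11) + (1/6)·4 + (1/6)·(-8) = -8.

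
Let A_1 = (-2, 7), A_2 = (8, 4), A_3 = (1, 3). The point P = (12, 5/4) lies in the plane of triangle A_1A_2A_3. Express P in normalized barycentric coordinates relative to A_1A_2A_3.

(-3/4, 5/4, 1/2)

Signed area of the reference triangle: [A_1A_2A_3] = ½·((-2)·(4−3) + 8·(3−7) + 1·(7−4)) = ½·(-2 − 32 + 3) = -31/2.
[PA_2A_3] = ½·(12·(4−3) + 8·(3−(5/4)) + 1·(5/4−4)) = ½·(12 + 14 − 11/4) = 93/8, so the A_1-coordinate is (93/8)/(-31/2) = -3/4.
[A_1PA_3] = ½·((-2)·(5/4−3) + 12·(3−7) + 1·(7−(5/4))) = ½·(7/2 − 48 + 23/4) = -155/8, so the A_2-coordinate is 5/4.
[A_1A_2P] = ½·((-2)·(4−(5/4)) + 8·(5/4−7) + 12·(7−4)) = ½·(-11/2 − 46 + 36) = -31/4, so the A_3-coordinate is 1/2.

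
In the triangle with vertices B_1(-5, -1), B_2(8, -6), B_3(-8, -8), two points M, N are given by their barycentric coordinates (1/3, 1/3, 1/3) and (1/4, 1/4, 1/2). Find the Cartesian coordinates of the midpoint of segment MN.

Barycentric coordinates of the midpoint are the average: (7/24, 7/24, 5/12).
Converting: (7/24)·B_1 + (7/24)·B_2 + (5/12)·B_3 = (-59/24, -43/8).

(-59/24, -43/8)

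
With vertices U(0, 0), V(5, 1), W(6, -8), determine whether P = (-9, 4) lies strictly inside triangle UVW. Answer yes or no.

Barycentric coordinates of P: (123/46, -24/23, -29/46).
The three coordinates are positive, negative, negative; a point is interior exactly when all three are positive.

no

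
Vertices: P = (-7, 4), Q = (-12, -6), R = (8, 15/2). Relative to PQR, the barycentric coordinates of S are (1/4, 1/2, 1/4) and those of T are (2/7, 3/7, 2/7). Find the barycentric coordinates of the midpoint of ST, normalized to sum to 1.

Since both coordinate triples sum to 1, the midpoint's barycentrics are the componentwise average.
(1/4+2/7)/2 = 15/56; similarly 13/28 and 15/56.

(15/56, 13/28, 15/56)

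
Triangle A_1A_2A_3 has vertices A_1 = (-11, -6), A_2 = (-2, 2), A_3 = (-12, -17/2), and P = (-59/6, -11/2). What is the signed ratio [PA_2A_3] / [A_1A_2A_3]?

[A_1A_2A_3] = ½·((-11)·(2−(-17/2)) + (-2)·(-17/2−(-6)) + (-12)·(-6−2)) = ½·(-231/2 + 5 + 96) = -29/4.
[PA_2A_3] = ½·((-59/6)·(2−(-17/2)) + (-2)·(-17/2−(-11/2)) + (-12)·(-11/2−2)) = ½·(-413/4 + 6 + 90) = -29/8, so the ratio is (-29/8)/(-29/4) = 1/2.

1/2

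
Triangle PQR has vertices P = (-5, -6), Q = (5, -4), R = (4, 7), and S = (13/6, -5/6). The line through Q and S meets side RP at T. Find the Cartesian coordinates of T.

Barycentric coordinates of S with respect to PQR: (1/4, 5/12, 1/3).
On side RP the Q-coordinate is zero; dropping S's Q-weight 5/12 and renormalizing the remaining 1/3 : 1/4 gives weights 4/7, 3/7 on R, P.
T = (4/7)·(4, 7) + (3/7)·(-5, -6) = (1/7, 10/7).

(1/7, 10/7)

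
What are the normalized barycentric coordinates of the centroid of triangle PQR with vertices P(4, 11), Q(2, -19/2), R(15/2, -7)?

The centroid is the average of the vertices, so each weight is 1/3.

(1/3, 1/3, 1/3)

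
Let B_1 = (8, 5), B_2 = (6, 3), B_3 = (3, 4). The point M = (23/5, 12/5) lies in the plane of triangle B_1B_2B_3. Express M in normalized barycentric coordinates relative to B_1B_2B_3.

(-2/5, 6/5, 1/5)

Signed area of the reference triangle: [B_1B_2B_3] = ½·(8·(3−4) + 6·(4−5) + 3·(5−3)) = ½·(-8 − 6 + 6) = -4.
[MB_2B_3] = ½·((23/5)·(3−4) + 6·(4−(12/5)) + 3·(12/5−3)) = ½·(-23/5 + 48/5 − 9/5) = 8/5, so the B_1-coordinate is (8/5)/(-4) = -2/5.
[B_1MB_3] = ½·(8·(12/5−4) + (23/5)·(4−5) + 3·(5−(12/5))) = ½·(-64/5 − 23/5 + 39/5) = -24/5, so the B_2-coordinate is 6/5.
[B_1B_2M] = ½·(8·(3−(12/5)) + 6·(12/5−5) + (23/5)·(5−3)) = ½·(24/5 − 78/5 + 46/5) = -4/5, so the B_3-coordinate is 1/5.
Check: -2/5 + 6/5 + 1/5 = 1.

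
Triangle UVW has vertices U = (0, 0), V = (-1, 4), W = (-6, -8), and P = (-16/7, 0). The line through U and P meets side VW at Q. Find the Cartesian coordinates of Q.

(-8/3, 0)

Barycentric coordinates of P with respect to UVW: (1/7, 4/7, 2/7).
On side VW the U-coordinate is zero; dropping P's U-weight 1/7 and renormalizing the remaining 4/7 : 2/7 gives weights 2/3, 1/3 on V, W.
Q = (2/3)·(-1, 4) + (1/3)·(-6, -8) = (-8/3, 0).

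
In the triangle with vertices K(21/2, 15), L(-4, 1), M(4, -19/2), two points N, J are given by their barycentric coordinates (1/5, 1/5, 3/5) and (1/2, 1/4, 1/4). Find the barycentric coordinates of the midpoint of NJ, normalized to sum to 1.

(7/20, 9/40, 17/40)

Since both coordinate triples sum to 1, the midpoint's barycentrics are the componentwise average.
(1/5+1/2)/2 = 7/20; similarly 9/40 and 17/40.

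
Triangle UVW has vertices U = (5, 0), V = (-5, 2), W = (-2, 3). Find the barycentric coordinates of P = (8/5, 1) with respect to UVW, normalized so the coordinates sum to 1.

Signed area of the reference triangle: [UVW] = ½·(5·(2−3) + (-5)·(3−0) + (-2)·(0−2)) = ½·(-5 − 15 + 4) = -8.
[PVW] = ½·((8/5)·(2−3) + (-5)·(3−1) + (-2)·(1−2)) = ½·(-8/5 − 10 + 2) = -24/5, so the U-coordinate is (-24/5)/(-8) = 3/5.
[UPW] = ½·(5·(1−3) + (8/5)·(3−0) + (-2)·(0−1)) = ½·(-10 + 24/5 + 2) = -8/5, so the V-coordinate is 1/5.
[UVP] = ½·(5·(2−1) + (-5)·(1−0) + (8/5)·(0−2)) = ½·(5 − 5 − 16/5) = -8/5, so the W-coordinate is 1/5.
Check: 3/5 + 1/5 + 1/5 = 1.

(3/5, 1/5, 1/5)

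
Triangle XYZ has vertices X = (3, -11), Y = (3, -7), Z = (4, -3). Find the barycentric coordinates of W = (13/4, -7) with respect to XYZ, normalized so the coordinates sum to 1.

Signed area of the reference triangle: [XYZ] = ½·(3·(-7−(-3)) + 3·(-3−(-11)) + 4·(-11−(-7))) = ½·(-12 + 24 − 16) = -2.
[WYZ] = ½·((13/4)·(-7−(-3)) + 3·(-3−(-7)) + 4·(-7−(-7))) = ½·(-13 + 12 + 0) = -1/2, so the X-coordinate is (-1/2)/(-2) = 1/4.
[XWZ] = ½·(3·(-7−(-3)) + (13/4)·(-3−(-11)) + 4·(-11−(-7))) = ½·(-12 + 26 − 16) = -1, so the Y-coordinate is 1/2.
[XYW] = ½·(3·(-7−(-7)) + 3·(-7−(-11)) + (13/4)·(-11−(-7))) = ½·(0 + 12 − 13) = -1/2, so the Z-coordinate is 1/4.
Check: 1/4 + 1/2 + 1/4 = 1.

(1/4, 1/2, 1/4)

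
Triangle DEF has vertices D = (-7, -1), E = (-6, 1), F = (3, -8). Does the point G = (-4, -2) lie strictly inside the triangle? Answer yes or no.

yes

Barycentric coordinates of G: (1/3, 11/27, 7/27).
The three coordinates are positive, positive, positive; a point is interior exactly when all three are positive.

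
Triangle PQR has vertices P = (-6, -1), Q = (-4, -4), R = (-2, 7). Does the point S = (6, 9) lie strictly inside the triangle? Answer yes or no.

Barycentric coordinates of S: (-3, 2, 2).
The three coordinates are negative, positive, positive; a point is interior exactly when all three are positive.

no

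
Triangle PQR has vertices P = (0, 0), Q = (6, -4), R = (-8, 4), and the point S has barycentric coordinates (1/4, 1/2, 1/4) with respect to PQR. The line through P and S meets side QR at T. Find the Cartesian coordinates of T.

Line PS meets QR where the P-coordinate vanishes; zeroing S's P-weight and renormalizing leaves Q, R-weights 1/2 : 1/4 → (2/3, 1/3).
So T = (2/3)·Q + (1/3)·R = (4/3, -4/3).

(4/3, -4/3)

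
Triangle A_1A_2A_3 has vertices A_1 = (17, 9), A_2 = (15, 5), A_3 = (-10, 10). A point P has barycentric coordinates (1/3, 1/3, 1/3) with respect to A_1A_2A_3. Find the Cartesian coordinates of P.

(22/3, 8)

P = (1/3)·A_1 + (1/3)·A_2 + (1/3)·A_3.
x-coordinate: (1/3)·17 + (1/3)·15 + (1/3)·(-10) = 22/3.
y-coordinate: (1/3)·9 + (1/3)·5 + (1/3)·10 = 8.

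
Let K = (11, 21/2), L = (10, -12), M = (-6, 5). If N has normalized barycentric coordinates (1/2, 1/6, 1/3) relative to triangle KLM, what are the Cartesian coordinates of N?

(31/6, 59/12)

N = (1/2)·K + (1/6)·L + (1/3)·M.
x-coordinate: (1/2)·11 + (1/6)·10 + (1/3)·(-6) = 31/6.
y-coordinate: (1/2)·(21/2) + (1/6)·(-12) + (1/3)·5 = 59/12.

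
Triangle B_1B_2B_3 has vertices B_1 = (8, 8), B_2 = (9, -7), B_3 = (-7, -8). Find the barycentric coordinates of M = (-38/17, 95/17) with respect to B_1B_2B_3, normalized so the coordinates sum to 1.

Signed area of the reference triangle: [B_1B_2B_3] = ½·(8·(-7−(-8)) + 9·(-8−8) + (-7)·(8−(-7))) = ½·(8 − 144 − 105) = -241/2.
[MB_2B_3] = ½·((-38/17)·(-7−(-8)) + 9·(-8−(95/17)) + (-7)·(95/17−(-7))) = ½·(-38/17 − 2079/17 − 1498/17) = -3615/34, so the B_1-coordinate is (-3615/34)/(-241/2) = 15/17.
[B_1MB_3] = ½·(8·(95/17−(-8)) + (-38/17)·(-8−8) + (-7)·(8−(95/17))) = ½·(1848/17 + 608/17 − 287/17) = 2169/34, so the B_2-coordinate is -9/17.
[B_1B_2M] = ½·(8·(-7−(95/17)) + 9·(95/17−8) + (-38/17)·(8−(-7))) = ½·(-1712/17 − 369/17 − 570/17) = -2651/34, so the B_3-coordinate is 11/17.

(15/17, -9/17, 11/17)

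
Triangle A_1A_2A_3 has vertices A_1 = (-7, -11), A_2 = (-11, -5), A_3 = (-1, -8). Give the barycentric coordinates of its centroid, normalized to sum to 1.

The centroid is the average of the vertices, so each weight is 1/3.

(1/3, 1/3, 1/3)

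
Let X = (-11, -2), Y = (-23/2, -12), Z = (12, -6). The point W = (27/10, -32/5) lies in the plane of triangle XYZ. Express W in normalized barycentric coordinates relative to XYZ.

Signed area of the reference triangle: [XYZ] = ½·((-11)·(-12−(-6)) + (-23/2)·(-6−(-2)) + 12·(-2−(-12))) = ½·(66 + 46 + 120) = 116.
[WYZ] = ½·((27/10)·(-12−(-6)) + (-23/2)·(-6−(-32/5)) + 12·(-32/5−(-12))) = ½·(-81/5 − 23/5 + 336/5) = 116/5, so the X-coordinate is (116/5)/116 = 1/5.
[XWZ] = ½·((-11)·(-32/5−(-6)) + (27/10)·(-6−(-2)) + 12·(-2−(-32/5))) = ½·(22/5 − 54/5 + 264/5) = 116/5, so the Y-coordinate is 1/5.
[XYW] = ½·((-11)·(-12−(-32/5)) + (-23/2)·(-32/5−(-2)) + (27/10)·(-2−(-12))) = ½·(308/5 + 253/5 + 27) = 348/5, so the Z-coordinate is 3/5.
Check: 1/5 + 1/5 + 3/5 = 1.

(1/5, 1/5, 3/5)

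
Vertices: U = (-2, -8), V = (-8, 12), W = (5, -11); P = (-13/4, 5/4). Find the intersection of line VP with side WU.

Barycentric coordinates of P with respect to UVW: (1/4, 1/2, 1/4).
On side WU the V-coordinate is zero; dropping P's V-weight 1/2 and renormalizing the remaining 1/4 : 1/4 gives weights 1/2, 1/2 on W, U.
Q = (1/2)·(5, -11) + (1/2)·(-2, -8) = (3/2, -19/2).

(3/2, -19/2)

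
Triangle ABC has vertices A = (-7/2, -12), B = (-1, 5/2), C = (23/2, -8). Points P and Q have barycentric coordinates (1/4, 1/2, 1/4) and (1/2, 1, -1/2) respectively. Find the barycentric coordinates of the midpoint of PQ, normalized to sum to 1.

(3/8, 3/4, -1/8)

Since both coordinate triples sum to 1, the midpoint's barycentrics are the componentwise average.
(1/4+1/2)/2 = 3/8; similarly 3/4 and -1/8.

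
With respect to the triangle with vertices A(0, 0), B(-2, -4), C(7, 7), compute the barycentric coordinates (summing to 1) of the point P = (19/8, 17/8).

Signed area of the reference triangle: [ABC] = ½·(0·(-4−7) + (-2)·(7−0) + 7·(0−(-4))) = ½·(0 − 14 + 28) = 7.
[PBC] = ½·((19/8)·(-4−7) + (-2)·(7−(17/8)) + 7·(17/8−(-4))) = ½·(-209/8 − 39/4 + 343/8) = 7/2, so the A-coordinate is (7/2)/7 = 1/2.
[APC] = ½·(0·(17/8−7) + (19/8)·(7−0) + 7·(0−(17/8))) = ½·(0 + 133/8 − 119/8) = 7/8, so the B-coordinate is 1/8.
[ABP] = ½·(0·(-4−(17/8)) + (-2)·(17/8−0) + (19/8)·(0−(-4))) = ½·(0 − 17/4 + 19/2) = 21/8, so the C-coordinate is 3/8.
Check: 1/2 + 1/8 + 3/8 = 1.

(1/2, 1/8, 3/8)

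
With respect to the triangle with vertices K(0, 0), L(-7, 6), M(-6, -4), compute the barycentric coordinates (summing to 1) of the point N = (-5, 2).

(1/4, 1/2, 1/4)

Signed area of the reference triangle: [KLM] = ½·(0·(6−(-4)) + (-7)·(-4−0) + (-6)·(0−6)) = ½·(0 + 28 + 36) = 32.
[NLM] = ½·((-5)·(6−(-4)) + (-7)·(-4−2) + (-6)·(2−6)) = ½·(-50 + 42 + 24) = 8, so the K-coordinate is 8/32 = 1/4.
[KNM] = ½·(0·(2−(-4)) + (-5)·(-4−0) + (-6)·(0−2)) = ½·(0 + 20 + 12) = 16, so the L-coordinate is 1/2.
[KLN] = ½·(0·(6−2) + (-7)·(2−0) + (-5)·(0−6)) = ½·(0 − 14 + 30) = 8, so the M-coordinate is 1/4.
Check: 1/4 + 1/2 + 1/4 = 1.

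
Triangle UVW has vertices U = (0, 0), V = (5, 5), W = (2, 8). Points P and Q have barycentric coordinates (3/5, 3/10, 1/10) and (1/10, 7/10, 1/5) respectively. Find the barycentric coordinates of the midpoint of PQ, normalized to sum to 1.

(7/20, 1/2, 3/20)

Since both coordinate triples sum to 1, the midpoint's barycentrics are the componentwise average.
(3/5+1/10)/2 = 7/20; similarly 1/2 and 3/20.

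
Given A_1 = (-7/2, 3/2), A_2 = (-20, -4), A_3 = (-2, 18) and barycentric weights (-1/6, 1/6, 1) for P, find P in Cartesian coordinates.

P = (-1/6)·A_1 + (1/6)·A_2 + 1·A_3.
x-coordinate: (-1/6)·(-7/2) + (1/6)·(-20) + 1·(-2) = -19/4.
y-coordinate: (-1/6)·(3/2) + (1/6)·(-4) + 1·18 = 205/12.

(-19/4, 205/12)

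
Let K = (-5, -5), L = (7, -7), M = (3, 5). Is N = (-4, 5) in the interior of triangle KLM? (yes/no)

Barycentric coordinates of N: (21/34, -35/68, 61/68).
The three coordinates are positive, negative, positive; a point is interior exactly when all three are positive.

no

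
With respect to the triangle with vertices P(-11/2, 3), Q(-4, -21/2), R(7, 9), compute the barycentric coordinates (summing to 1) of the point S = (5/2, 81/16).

Signed area of the reference triangle: [PQR] = ½·((-11/2)·(-21/2−9) + (-4)·(9−3) + 7·(3−(-21/2))) = ½·(429/4 − 24 + 189/2) = 711/8.
[SQR] = ½·((5/2)·(-21/2−9) + (-4)·(9−(81/16)) + 7·(81/16−(-21/2))) = ½·(-195/4 − 63/4 + 1743/16) = 711/32, so the P-coordinate is (711/32)/(711/8) = 1/4.
[PSR] = ½·((-11/2)·(81/16−9) + (5/2)·(9−3) + 7·(3−(81/16))) = ½·(693/32 + 15 − 231/16) = 711/64, so the Q-coordinate is 1/8.
[PQS] = ½·((-11/2)·(-21/2−(81/16)) + (-4)·(81/16−3) + (5/2)·(3−(-21/2))) = ½·(2739/32 − 33/4 + 135/4) = 3555/64, so the R-coordinate is 5/8.

(1/4, 1/8, 5/8)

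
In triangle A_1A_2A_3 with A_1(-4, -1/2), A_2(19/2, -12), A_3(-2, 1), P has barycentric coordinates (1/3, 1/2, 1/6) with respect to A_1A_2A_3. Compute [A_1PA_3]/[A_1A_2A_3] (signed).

The signed ratio [A_1PA_3]/[A_1A_2A_3] equals the barycentric coordinate of P at vertex A_2, which is 1/2.

1/2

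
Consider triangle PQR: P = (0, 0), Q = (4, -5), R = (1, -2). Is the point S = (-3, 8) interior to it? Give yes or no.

Barycentric coordinates of S: (6, 2/3, -17/3).
The three coordinates are positive, positive, negative; a point is interior exactly when all three are positive.

no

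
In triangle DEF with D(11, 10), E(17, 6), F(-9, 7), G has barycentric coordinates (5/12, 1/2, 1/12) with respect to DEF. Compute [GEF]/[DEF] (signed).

The signed ratio [GEF]/[DEF] equals the barycentric coordinate of G at vertex D, which is 5/12.

5/12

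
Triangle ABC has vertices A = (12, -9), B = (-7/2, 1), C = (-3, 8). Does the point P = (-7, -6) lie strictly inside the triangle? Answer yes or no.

Barycentric coordinates of P: (-42/227, 556/227, -287/227).
The three coordinates are negative, positive, negative; a point is interior exactly when all three are positive.

no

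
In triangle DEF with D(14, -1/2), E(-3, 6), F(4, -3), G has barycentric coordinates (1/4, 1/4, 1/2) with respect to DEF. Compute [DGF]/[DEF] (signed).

1/4

The signed ratio [DGF]/[DEF] equals the barycentric coordinate of G at vertex E, which is 1/4.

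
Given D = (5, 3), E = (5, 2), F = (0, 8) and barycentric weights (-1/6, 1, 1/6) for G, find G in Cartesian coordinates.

G = (-1/6)·D + 1·E + (1/6)·F.
x-coordinate: (-1/6)·5 + 1·5 + (1/6)·0 = 25/6.
y-coordinate: (-1/6)·3 + 1·2 + (1/6)·8 = 17/6.

(25/6, 17/6)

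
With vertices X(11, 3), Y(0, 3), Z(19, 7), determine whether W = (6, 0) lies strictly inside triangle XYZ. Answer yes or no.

no

Barycentric coordinates of W: (81/44, -1/11, -3/4).
The three coordinates are positive, negative, negative; a point is interior exactly when all three are positive.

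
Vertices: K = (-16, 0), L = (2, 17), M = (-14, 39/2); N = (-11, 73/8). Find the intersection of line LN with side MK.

(-46/3, 13/2)

Barycentric coordinates of N with respect to KLM: (1/2, 1/4, 1/4).
On side MK the L-coordinate is zero; dropping N's L-weight 1/4 and renormalizing the remaining 1/4 : 1/2 gives weights 1/3, 2/3 on M, K.
J = (1/3)·(-14, 39/2) + (2/3)·(-16, 0) = (-46/3, 13/2).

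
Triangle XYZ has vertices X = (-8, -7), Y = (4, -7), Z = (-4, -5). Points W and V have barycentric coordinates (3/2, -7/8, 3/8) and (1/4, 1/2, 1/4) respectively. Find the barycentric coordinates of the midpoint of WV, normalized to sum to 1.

Since both coordinate triples sum to 1, the midpoint's barycentrics are the componentwise average.
(3/2+1/4)/2 = 7/8; similarly -3/16 and 5/16.

(7/8, -3/16, 5/16)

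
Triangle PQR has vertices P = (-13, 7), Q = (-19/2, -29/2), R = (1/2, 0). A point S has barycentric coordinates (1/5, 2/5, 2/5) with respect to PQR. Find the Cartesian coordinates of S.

S = (1/5)·P + (2/5)·Q + (2/5)·R.
x-coordinate: (1/5)·(-13) + (2/5)·(-19/2) + (2/5)·(1/2) = -31/5.
y-coordinate: (1/5)·7 + (2/5)·(-29/2) + (2/5)·0 = -22/5.

(-31/5, -22/5)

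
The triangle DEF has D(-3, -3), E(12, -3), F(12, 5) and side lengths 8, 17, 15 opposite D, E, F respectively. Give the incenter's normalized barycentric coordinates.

The incenter has barycentric coordinates proportional to the opposite side lengths: (8 : 17 : 15).
Normalizing by 8+17+15 = 40 gives (1/5, 17/40, 3/8).

(1/5, 17/40, 3/8)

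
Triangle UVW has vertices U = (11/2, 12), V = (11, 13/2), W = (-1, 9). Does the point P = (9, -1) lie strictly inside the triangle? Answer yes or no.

Barycentric coordinates of P: (-20/11, 20/11, 1).
The three coordinates are negative, positive, positive; a point is interior exactly when all three are positive.

no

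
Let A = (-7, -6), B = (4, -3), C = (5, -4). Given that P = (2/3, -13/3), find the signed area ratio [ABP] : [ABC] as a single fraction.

[ABC] = ½·((-7)·(-3−(-4)) + 4·(-4−(-6)) + 5·(-6−(-3))) = ½·(-7 + 8 − 15) = -7.
[ABP] = ½·((-7)·(-3−(-13/3)) + 4·(-13/3−(-6)) + (2/3)·(-6−(-3))) = ½·(-28/3 + 20/3 − 2) = -7/3, so the ratio is (-7/3)/(-7) = 1/3.

1/3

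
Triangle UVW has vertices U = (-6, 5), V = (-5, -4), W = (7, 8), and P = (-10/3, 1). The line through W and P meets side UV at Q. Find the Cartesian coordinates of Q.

Barycentric coordinates of P with respect to UVW: (1/3, 1/2, 1/6).
On side UV the W-coordinate is zero; dropping P's W-weight 1/6 and renormalizing the remaining 1/3 : 1/2 gives weights 2/5, 3/5 on U, V.
Q = (2/5)·(-6, 5) + (3/5)·(-5, -4) = (-27/5, -2/5).

(-27/5, -2/5)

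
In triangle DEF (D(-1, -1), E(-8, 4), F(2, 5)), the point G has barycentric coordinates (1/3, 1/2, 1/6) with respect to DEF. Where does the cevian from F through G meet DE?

Line FG meets DE where the F-coordinate vanishes; zeroing G's F-weight and renormalizing leaves D, E-weights 1/3 : 1/2 → (2/5, 3/5).
So H = (2/5)·D + (3/5)·E = (-26/5, 2).

(-26/5, 2)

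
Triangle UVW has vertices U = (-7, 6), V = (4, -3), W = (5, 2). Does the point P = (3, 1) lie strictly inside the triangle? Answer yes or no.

yes

Barycentric coordinates of P: (9/64, 5/16, 35/64).
The three coordinates are positive, positive, positive; a point is interior exactly when all three are positive.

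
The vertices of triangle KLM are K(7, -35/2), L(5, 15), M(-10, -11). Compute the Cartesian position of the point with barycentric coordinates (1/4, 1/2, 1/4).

(7/4, 3/8)

N = (1/4)·K + (1/2)·L + (1/4)·M.
x-coordinate: (1/4)·7 + (1/2)·5 + (1/4)·(-10) = 7/4.
y-coordinate: (1/4)·(-35/2) + (1/2)·15 + (1/4)·(-11) = 3/8.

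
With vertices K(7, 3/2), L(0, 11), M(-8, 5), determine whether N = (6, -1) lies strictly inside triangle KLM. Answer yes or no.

no

Barycentric coordinates of N: (66/59, -41/118, 27/118).
The three coordinates are positive, negative, positive; a point is interior exactly when all three are positive.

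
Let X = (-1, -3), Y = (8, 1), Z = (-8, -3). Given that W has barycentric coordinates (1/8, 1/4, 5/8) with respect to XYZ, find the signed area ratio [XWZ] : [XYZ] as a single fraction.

1/4

The signed ratio [XWZ]/[XYZ] equals the barycentric coordinate of W at vertex Y, which is 1/4.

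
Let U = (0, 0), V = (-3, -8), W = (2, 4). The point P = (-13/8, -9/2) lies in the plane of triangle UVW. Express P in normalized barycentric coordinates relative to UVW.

Signed area of the reference triangle: [UVW] = ½·(0·(-8−4) + (-3)·(4−0) + 2·(0−(-8))) = ½·(0 − 12 + 16) = 2.
[PVW] = ½·((-13/8)·(-8−4) + (-3)·(4−(-9/2)) + 2·(-9/2−(-8))) = ½·(39/2 − 51/2 + 7) = 1/2, so the U-coordinate is (1/2)/2 = 1/4.
[UPW] = ½·(0·(-9/2−4) + (-13/8)·(4−0) + 2·(0−(-9/2))) = ½·(0 − 13/2 + 9) = 5/4, so the V-coordinate is 5/8.
[UVP] = ½·(0·(-8−(-9/2)) + (-3)·(-9/2−0) + (-13/8)·(0−(-8))) = ½·(0 + 27/2 − 13) = 1/4, so the W-coordinate is 1/8.

(1/4, 5/8, 1/8)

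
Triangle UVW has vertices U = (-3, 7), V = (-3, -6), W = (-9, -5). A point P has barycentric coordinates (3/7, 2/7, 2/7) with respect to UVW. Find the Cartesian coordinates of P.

P = (3/7)·U + (2/7)·V + (2/7)·W.
x-coordinate: (3/7)·(-3) + (2/7)·(-3) + (2/7)·(-9) = -33/7.
y-coordinate: (3/7)·7 + (2/7)·(-6) + (2/7)·(-5) = -1/7.

(-33/7, -1/7)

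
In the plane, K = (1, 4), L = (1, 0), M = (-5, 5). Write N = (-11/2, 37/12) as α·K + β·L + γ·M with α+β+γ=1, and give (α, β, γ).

Signed area of the reference triangle: [KLM] = ½·(1·(0−5) + 1·(5−4) + (-5)·(4−0)) = ½·(-5 + 1 − 20) = -12.
[NLM] = ½·((-11/2)·(0−5) + 1·(5−(37/12)) + (-5)·(37/12−0)) = ½·(55/2 + 23/12 − 185/12) = 7, so the K-coordinate is 7/(-12) = -7/12.
[KNM] = ½·(1·(37/12−5) + (-11/2)·(5−4) + (-5)·(4−(37/12))) = ½·(-23/12 − 11/2 − 55/12) = -6, so the L-coordinate is 1/2.
[KLN] = ½·(1·(0−(37/12)) + 1·(37/12−4) + (-11/2)·(4−0)) = ½·(-37/12 − 11/12 − 22) = -13, so the M-coordinate is 13/12.

(-7/12, 1/2, 13/12)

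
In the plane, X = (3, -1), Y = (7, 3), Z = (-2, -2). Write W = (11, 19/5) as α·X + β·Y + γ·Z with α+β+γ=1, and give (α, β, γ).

Signed area of the reference triangle: [XYZ] = ½·(3·(3−(-2)) + 7·(-2−(-1)) + (-2)·(-1−3)) = ½·(15 − 7 + 8) = 8.
[WYZ] = ½·(11·(3−(-2)) + 7·(-2−(19/5)) + (-2)·(19/5−3)) = ½·(55 − 203/5 − 8/5) = 32/5, so the X-coordinate is (32/5)/8 = 4/5.
[XWZ] = ½·(3·(19/5−(-2)) + 11·(-2−(-1)) + (-2)·(-1−(19/5))) = ½·(87/5 − 11 + 48/5) = 8, so the Y-coordinate is 1.
[XYW] = ½·(3·(3−(19/5)) + 7·(19/5−(-1)) + 11·(-1−3)) = ½·(-12/5 + 168/5 − 44) = -32/5, so the Z-coordinate is -4/5.
Check: 4/5 + 1 − 4/5 = 1.

(4/5, 1, -4/5)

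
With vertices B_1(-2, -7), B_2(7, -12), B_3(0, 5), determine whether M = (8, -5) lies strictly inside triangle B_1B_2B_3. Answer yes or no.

Barycentric coordinates of M: (-33/59, 58/59, 34/59).
The three coordinates are negative, positive, positive; a point is interior exactly when all three are positive.

no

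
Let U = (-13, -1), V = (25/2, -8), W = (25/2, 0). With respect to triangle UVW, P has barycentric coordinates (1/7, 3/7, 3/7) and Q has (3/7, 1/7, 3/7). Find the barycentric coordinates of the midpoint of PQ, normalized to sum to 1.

Since both coordinate triples sum to 1, the midpoint's barycentrics are the componentwise average.
(1/7+3/7)/2 = 2/7; similarly 2/7 and 3/7.

(2/7, 2/7, 3/7)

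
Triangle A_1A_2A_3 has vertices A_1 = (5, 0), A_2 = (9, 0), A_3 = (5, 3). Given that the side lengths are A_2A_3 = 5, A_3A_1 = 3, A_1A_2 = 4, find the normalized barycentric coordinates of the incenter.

(5/12, 1/4, 1/3)

The incenter has barycentric coordinates proportional to the opposite side lengths: (5 : 3 : 4).
Normalizing by 5+3+4 = 12 gives (5/12, 1/4, 1/3).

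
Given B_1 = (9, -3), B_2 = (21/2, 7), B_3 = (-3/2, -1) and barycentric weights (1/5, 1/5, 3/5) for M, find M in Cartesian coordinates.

(3, 1/5)

M = (1/5)·B_1 + (1/5)·B_2 + (3/5)·B_3.
x-coordinate: (1/5)·9 + (1/5)·(21/2) + (3/5)·(-3/2) = 3.
y-coordinate: (1/5)·(-3) + (1/5)·7 + (3/5)·(-1) = 1/5.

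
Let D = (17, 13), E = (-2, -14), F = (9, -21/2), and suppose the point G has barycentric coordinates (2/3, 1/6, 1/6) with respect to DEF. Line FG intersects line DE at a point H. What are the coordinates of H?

Line FG meets DE where the F-coordinate vanishes; zeroing G's F-weight and renormalizing leaves D, E-weights 2/3 : 1/6 → (4/5, 1/5).
So H = (4/5)·D + (1/5)·E = (66/5, 38/5).

(66/5, 38/5)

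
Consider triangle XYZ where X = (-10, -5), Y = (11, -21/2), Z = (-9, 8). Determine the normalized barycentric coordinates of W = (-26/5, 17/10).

(1/5, 1/5, 3/5)

Signed area of the reference triangle: [XYZ] = ½·((-10)·(-21/2−8) + 11·(8−(-5)) + (-9)·(-5−(-21/2))) = ½·(185 + 143 − 99/2) = 557/4.
[WYZ] = ½·((-26/5)·(-21/2−8) + 11·(8−(17/10)) + (-9)·(17/10−(-21/2))) = ½·(481/5 + 693/10 − 549/5) = 557/20, so the X-coordinate is (557/20)/(557/4) = 1/5.
[XWZ] = ½·((-10)·(17/10−8) + (-26/5)·(8−(-5)) + (-9)·(-5−(17/10))) = ½·(63 − 338/5 + 603/10) = 557/20, so the Y-coordinate is 1/5.
[XYW] = ½·((-10)·(-21/2−(17/10)) + 11·(17/10−(-5)) + (-26/5)·(-5−(-21/2))) = ½·(122 + 737/10 − 143/5) = 1671/20, so the Z-coordinate is 3/5.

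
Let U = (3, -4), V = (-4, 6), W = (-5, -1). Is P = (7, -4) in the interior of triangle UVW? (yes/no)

no

Barycentric coordinates of P: (87/59, 12/59, -40/59).
The three coordinates are positive, positive, negative; a point is interior exactly when all three are positive.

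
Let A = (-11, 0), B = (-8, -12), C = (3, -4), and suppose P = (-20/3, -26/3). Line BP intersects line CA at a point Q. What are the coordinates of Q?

Barycentric coordinates of P with respect to ABC: (1/6, 2/3, 1/6).
On side CA the B-coordinate is zero; dropping P's B-weight 2/3 and renormalizing the remaining 1/6 : 1/6 gives weights 1/2, 1/2 on C, A.
Q = (1/2)·(3, -4) + (1/2)·(-11, 0) = (-4, -2).

(-4, -2)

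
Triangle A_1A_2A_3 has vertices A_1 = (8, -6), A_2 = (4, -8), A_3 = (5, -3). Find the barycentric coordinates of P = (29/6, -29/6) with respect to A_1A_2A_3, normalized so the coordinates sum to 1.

Signed area of the reference triangle: [A_1A_2A_3] = ½·(8·(-8−(-3)) + 4·(-3−(-6)) + 5·(-6−(-8))) = ½·(-40 + 12 + 10) = -9.
[PA_2A_3] = ½·((29/6)·(-8−(-3)) + 4·(-3−(-29/6)) + 5·(-29/6−(-8))) = ½·(-145/6 + 22/3 + 95/6) = -1/2, so the A_1-coordinate is (-1/2)/(-9) = 1/18.
[A_1PA_3] = ½·(8·(-29/6−(-3)) + (29/6)·(-3−(-6)) + 5·(-6−(-29/6))) = ½·(-44/3 + 29/2 − 35/6) = -3, so the A_2-coordinate is 1/3.
[A_1A_2P] = ½·(8·(-8−(-29/6)) + 4·(-29/6−(-6)) + (29/6)·(-6−(-8))) = ½·(-76/3 + 14/3 + 29/3) = -11/2, so the A_3-coordinate is 11/18.

(1/18, 1/3, 11/18)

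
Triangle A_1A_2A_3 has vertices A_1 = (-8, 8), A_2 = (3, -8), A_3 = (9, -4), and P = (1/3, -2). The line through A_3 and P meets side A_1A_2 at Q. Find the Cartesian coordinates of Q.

(-7/5, -8/5)

Barycentric coordinates of P with respect to A_1A_2A_3: (1/3, 1/2, 1/6).
On side A_1A_2 the A_3-coordinate is zero; dropping P's A_3-weight 1/6 and renormalizing the remaining 1/3 : 1/2 gives weights 2/5, 3/5 on A_1, A_2.
Q = (2/5)·(-8, 8) + (3/5)·(3, -8) = (-7/5, -8/5).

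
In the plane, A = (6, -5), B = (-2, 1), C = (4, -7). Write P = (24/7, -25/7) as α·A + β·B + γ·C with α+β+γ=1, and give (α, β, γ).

(4/7, 2/7, 1/7)

Signed area of the reference triangle: [ABC] = ½·(6·(1−(-7)) + (-2)·(-7−(-5)) + 4·(-5−1)) = ½·(48 + 4 − 24) = 14.
[PBC] = ½·((24/7)·(1−(-7)) + (-2)·(-7−(-25/7)) + 4·(-25/7−1)) = ½·(192/7 + 48/7 − 128/7) = 8, so the A-coordinate is 8/14 = 4/7.
[APC] = ½·(6·(-25/7−(-7)) + (24/7)·(-7−(-5)) + 4·(-5−(-25/7))) = ½·(144/7 − 48/7 − 40/7) = 4, so the B-coordinate is 2/7.
[ABP] = ½·(6·(1−(-25/7)) + (-2)·(-25/7−(-5)) + (24/7)·(-5−1)) = ½·(192/7 − 20/7 − 144/7) = 2, so the C-coordinate is 1/7.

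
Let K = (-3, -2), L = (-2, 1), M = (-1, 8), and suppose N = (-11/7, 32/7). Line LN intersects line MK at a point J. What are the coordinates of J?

Barycentric coordinates of N with respect to KLM: (1/7, 2/7, 4/7).
On side MK the L-coordinate is zero; dropping N's L-weight 2/7 and renormalizing the remaining 4/7 : 1/7 gives weights 4/5, 1/5 on M, K.
J = (4/5)·(-1, 8) + (1/5)·(-3, -2) = (-7/5, 6).

(-7/5, 6)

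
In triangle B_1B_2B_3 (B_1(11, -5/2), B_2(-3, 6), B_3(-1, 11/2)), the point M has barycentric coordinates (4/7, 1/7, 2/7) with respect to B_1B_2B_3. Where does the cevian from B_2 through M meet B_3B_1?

(7, 1/6)

Line B_2M meets B_3B_1 where the B_2-coordinate vanishes; zeroing M's B_2-weight and renormalizing leaves B_3, B_1-weights 2/7 : 4/7 → (1/3, 2/3).
So N = (1/3)·B_3 + (2/3)·B_1 = (7, 1/6).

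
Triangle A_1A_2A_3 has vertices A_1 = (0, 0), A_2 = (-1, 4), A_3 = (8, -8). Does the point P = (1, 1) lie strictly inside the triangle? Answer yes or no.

Barycentric coordinates of P: (1/8, 2/3, 5/24).
The three coordinates are positive, positive, positive; a point is interior exactly when all three are positive.

yes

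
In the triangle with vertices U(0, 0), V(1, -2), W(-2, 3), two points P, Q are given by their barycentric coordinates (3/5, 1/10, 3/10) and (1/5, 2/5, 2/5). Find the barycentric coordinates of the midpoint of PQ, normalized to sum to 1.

Since both coordinate triples sum to 1, the midpoint's barycentrics are the componentwise average.
(3/5+1/5)/2 = 2/5; similarly 1/4 and 7/20.

(2/5, 1/4, 7/20)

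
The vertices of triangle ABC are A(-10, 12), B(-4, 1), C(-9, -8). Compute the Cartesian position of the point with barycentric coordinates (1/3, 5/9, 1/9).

(-59/9, 11/3)

P = (1/3)·A + (5/9)·B + (1/9)·C.
x-coordinate: (1/3)·(-10) + (5/9)·(-4) + (1/9)·(-9) = -59/9.
y-coordinate: (1/3)·12 + (5/9)·1 + (1/9)·(-8) = 11/3.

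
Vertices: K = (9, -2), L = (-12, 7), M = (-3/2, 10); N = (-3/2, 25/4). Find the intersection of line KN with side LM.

(-5, 9)

Barycentric coordinates of N with respect to KLM: (1/4, 1/4, 1/2).
On side LM the K-coordinate is zero; dropping N's K-weight 1/4 and renormalizing the remaining 1/4 : 1/2 gives weights 1/3, 2/3 on L, M.
J = (1/3)·(-12, 7) + (2/3)·(-3/2, 10) = (-5, 9).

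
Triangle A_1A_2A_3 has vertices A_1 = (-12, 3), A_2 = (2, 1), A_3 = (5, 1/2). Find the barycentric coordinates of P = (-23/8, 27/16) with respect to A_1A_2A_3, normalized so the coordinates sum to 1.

Signed area of the reference triangle: [A_1A_2A_3] = ½·((-12)·(1−(1/2)) + 2·(1/2−3) + 5·(3−1)) = ½·(-6 − 5 + 10) = -1/2.
[PA_2A_3] = ½·((-23/8)·(1−(1/2)) + 2·(1/2−(27/16)) + 5·(27/16−1)) = ½·(-23/16 − 19/8 + 55/16) = -3/16, so the A_1-coordinate is (-3/16)/(-1/2) = 3/8.
[A_1PA_3] = ½·((-12)·(27/16−(1/2)) + (-23/8)·(1/2−3) + 5·(3−(27/16))) = ½·(-57/4 + 115/16 + 105/16) = -1/4, so the A_2-coordinate is 1/2.
[A_1A_2P] = ½·((-12)·(1−(27/16)) + 2·(27/16−3) + (-23/8)·(3−1)) = ½·(33/4 − 21/8 − 23/4) = -1/16, so the A_3-coordinate is 1/8.

(3/8, 1/2, 1/8)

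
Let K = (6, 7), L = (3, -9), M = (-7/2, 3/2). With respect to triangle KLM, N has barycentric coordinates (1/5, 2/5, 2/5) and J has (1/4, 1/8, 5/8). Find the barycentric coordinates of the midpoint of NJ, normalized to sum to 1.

(9/40, 21/80, 41/80)

Since both coordinate triples sum to 1, the midpoint's barycentrics are the componentwise average.
(1/5+1/4)/2 = 9/40; similarly 21/80 and 41/80.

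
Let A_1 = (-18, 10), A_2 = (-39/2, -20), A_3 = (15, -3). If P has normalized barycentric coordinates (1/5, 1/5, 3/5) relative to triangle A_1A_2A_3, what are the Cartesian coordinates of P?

P = (1/5)·A_1 + (1/5)·A_2 + (3/5)·A_3.
x-coordinate: (1/5)·(-18) + (1/5)·(-39/2) + (3/5)·15 = 3/2.
y-coordinate: (1/5)·10 + (1/5)·(-20) + (3/5)·(-3) = -19/5.

(3/2, -19/5)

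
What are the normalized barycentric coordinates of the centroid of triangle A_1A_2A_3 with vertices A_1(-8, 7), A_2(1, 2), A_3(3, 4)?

(1/3, 1/3, 1/3)

The centroid is the average of the vertices, so each weight is 1/3.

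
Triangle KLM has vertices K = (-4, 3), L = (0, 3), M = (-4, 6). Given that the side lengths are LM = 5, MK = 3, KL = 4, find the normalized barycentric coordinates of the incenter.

(5/12, 1/4, 1/3)

The incenter has barycentric coordinates proportional to the opposite side lengths: (5 : 3 : 4).
Normalizing by 5+3+4 = 12 gives (5/12, 1/4, 1/3).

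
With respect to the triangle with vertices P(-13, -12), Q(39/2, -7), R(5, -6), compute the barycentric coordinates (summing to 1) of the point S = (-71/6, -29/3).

(2/3, -1/3, 2/3)

Signed area of the reference triangle: [PQR] = ½·((-13)·(-7−(-6)) + (39/2)·(-6−(-12)) + 5·(-12−(-7))) = ½·(13 + 117 − 25) = 105/2.
[SQR] = ½·((-71/6)·(-7−(-6)) + (39/2)·(-6−(-29/3)) + 5·(-29/3−(-7))) = ½·(71/6 + 143/2 − 40/3) = 35, so the P-coordinate is 35/(105/2) = 2/3.
[PSR] = ½·((-13)·(-29/3−(-6)) + (-71/6)·(-6−(-12)) + 5·(-12−(-29/3))) = ½·(143/3 − 71 − 35/3) = -35/2, so the Q-coordinate is -1/3.
[PQS] = ½·((-13)·(-7−(-29/3)) + (39/2)·(-29/3−(-12)) + (-71/6)·(-12−(-7))) = ½·(-104/3 + 91/2 + 355/6) = 35, so the R-coordinate is 2/3.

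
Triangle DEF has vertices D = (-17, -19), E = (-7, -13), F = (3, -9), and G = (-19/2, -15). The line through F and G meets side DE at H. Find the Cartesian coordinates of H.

(-41/3, -17)

Barycentric coordinates of G with respect to DEF: (1/2, 1/4, 1/4).
On side DE the F-coordinate is zero; dropping G's F-weight 1/4 and renormalizing the remaining 1/2 : 1/4 gives weights 2/3, 1/3 on D, E.
H = (2/3)·(-17, -19) + (1/3)·(-7, -13) = (-41/3, -17).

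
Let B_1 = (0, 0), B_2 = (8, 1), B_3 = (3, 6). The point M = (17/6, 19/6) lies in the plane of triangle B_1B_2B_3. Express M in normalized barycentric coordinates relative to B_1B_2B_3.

(1/3, 1/6, 1/2)

Signed area of the reference triangle: [B_1B_2B_3] = ½·(0·(1−6) + 8·(6−0) + 3·(0−1)) = ½·(0 + 48 − 3) = 45/2.
[MB_2B_3] = ½·((17/6)·(1−6) + 8·(6−(19/6)) + 3·(19/6−1)) = ½·(-85/6 + 68/3 + 13/2) = 15/2, so the B_1-coordinate is (15/2)/(45/2) = 1/3.
[B_1MB_3] = ½·(0·(19/6−6) + (17/6)·(6−0) + 3·(0−(19/6))) = ½·(0 + 17 − 19/2) = 15/4, so the B_2-coordinate is 1/6.
[B_1B_2M] = ½·(0·(1−(19/6)) + 8·(19/6−0) + (17/6)·(0−1)) = ½·(0 + 76/3 − 17/6) = 45/4, so the B_3-coordinate is 1/2.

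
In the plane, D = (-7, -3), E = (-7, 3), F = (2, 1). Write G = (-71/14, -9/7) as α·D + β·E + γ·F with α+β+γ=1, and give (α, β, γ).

Signed area of the reference triangle: [DEF] = ½·((-7)·(3−1) + (-7)·(1−(-3)) + 2·(-3−3)) = ½·(-14 − 28 − 12) = -27.
[GEF] = ½·((-71/14)·(3−1) + (-7)·(1−(-9/7)) + 2·(-9/7−3)) = ½·(-71/7 − 16 − 60/7) = -243/14, so the D-coordinate is (-243/14)/(-27) = 9/14.
[DGF] = ½·((-7)·(-9/7−1) + (-71/14)·(1−(-3)) + 2·(-3−(-9/7))) = ½·(16 − 142/7 − 24/7) = -27/7, so the E-coordinate is 1/7.
[DEG] = ½·((-7)·(3−(-9/7)) + (-7)·(-9/7−(-3)) + (-71/14)·(-3−3)) = ½·(-30 − 12 + 213/7) = -81/14, so the F-coordinate is 3/14.

(9/14, 1/7, 3/14)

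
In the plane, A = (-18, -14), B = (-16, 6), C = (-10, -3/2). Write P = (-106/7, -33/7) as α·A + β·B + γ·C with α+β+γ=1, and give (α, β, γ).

(3/7, 2/7, 2/7)

Signed area of the reference triangle: [ABC] = ½·((-18)·(6−(-3/2)) + (-16)·(-3/2−(-14)) + (-10)·(-14−6)) = ½·(-135 − 200 + 200) = -135/2.
[PBC] = ½·((-106/7)·(6−(-3/2)) + (-16)·(-3/2−(-33/7)) + (-10)·(-33/7−6)) = ½·(-795/7 − 360/7 + 750/7) = -405/14, so the A-coordinate is (-405/14)/(-135/2) = 3/7.
[APC] = ½·((-18)·(-33/7−(-3/2)) + (-106/7)·(-3/2−(-14)) + (-10)·(-14−(-33/7))) = ½·(405/7 − 1325/7 + 650/7) = -135/7, so the B-coordinate is 2/7.
[ABP] = ½·((-18)·(6−(-33/7)) + (-16)·(-33/7−(-14)) + (-106/7)·(-14−6)) = ½·(-1350/7 − 1040/7 + 2120/7) = -135/7, so the C-coordinate is 2/7.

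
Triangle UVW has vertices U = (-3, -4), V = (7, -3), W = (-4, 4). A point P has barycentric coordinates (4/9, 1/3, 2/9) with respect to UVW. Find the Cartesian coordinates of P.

(1/9, -17/9)

P = (4/9)·U + (1/3)·V + (2/9)·W.
x-coordinate: (4/9)·(-3) + (1/3)·7 + (2/9)·(-4) = 1/9.
y-coordinate: (4/9)·(-4) + (1/3)·(-3) + (2/9)·4 = -17/9.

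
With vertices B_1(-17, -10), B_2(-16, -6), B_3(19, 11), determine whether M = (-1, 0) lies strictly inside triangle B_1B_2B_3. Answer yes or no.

Barycentric coordinates of M: (15/41, 8/41, 18/41).
The three coordinates are positive, positive, positive; a point is interior exactly when all three are positive.

yes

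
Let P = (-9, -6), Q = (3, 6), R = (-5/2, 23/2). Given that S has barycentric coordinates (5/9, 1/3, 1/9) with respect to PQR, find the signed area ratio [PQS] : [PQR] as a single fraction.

The signed ratio [PQS]/[PQR] equals the barycentric coordinate of S at vertex R, which is 1/9.

1/9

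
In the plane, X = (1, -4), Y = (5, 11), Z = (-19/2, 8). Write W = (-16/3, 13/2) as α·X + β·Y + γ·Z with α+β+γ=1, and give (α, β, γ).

Signed area of the reference triangle: [XYZ] = ½·(1·(11−8) + 5·(8−(-4)) + (-19/2)·(-4−11)) = ½·(3 + 60 + 285/2) = 411/4.
[WYZ] = ½·((-16/3)·(11−8) + 5·(8−(13/2)) + (-19/2)·(13/2−11)) = ½·(-16 + 15/2 + 171/4) = 137/8, so the X-coordinate is (137/8)/(411/4) = 1/6.
[XWZ] = ½·(1·(13/2−8) + (-16/3)·(8−(-4)) + (-19/2)·(-4−(13/2))) = ½·(-3/2 − 64 + 399/4) = 137/8, so the Y-coordinate is 1/6.
[XYW] = ½·(1·(11−(13/2)) + 5·(13/2−(-4)) + (-16/3)·(-4−11)) = ½·(9/2 + 105/2 + 80) = 137/2, so the Z-coordinate is 2/3.

(1/6, 1/6, 2/3)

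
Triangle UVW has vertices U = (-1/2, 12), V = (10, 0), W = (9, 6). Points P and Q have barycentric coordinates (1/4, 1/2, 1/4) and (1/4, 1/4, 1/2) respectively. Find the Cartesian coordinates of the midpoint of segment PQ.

(7, 21/4)

Barycentric coordinates of the midpoint are the average: (1/4, 3/8, 3/8).
Converting: (1/4)·U + (3/8)·V + (3/8)·W = (7, 21/4).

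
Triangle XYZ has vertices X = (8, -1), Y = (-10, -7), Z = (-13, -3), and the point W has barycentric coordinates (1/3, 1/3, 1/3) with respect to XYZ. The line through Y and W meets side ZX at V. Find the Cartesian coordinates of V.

Line YW meets ZX where the Y-coordinate vanishes; zeroing W's Y-weight and renormalizing leaves Z, X-weights 1/3 : 1/3 → (1/2, 1/2).
So V = (1/2)·Z + (1/2)·X = (-5/2, -2).

(-5/2, -2)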